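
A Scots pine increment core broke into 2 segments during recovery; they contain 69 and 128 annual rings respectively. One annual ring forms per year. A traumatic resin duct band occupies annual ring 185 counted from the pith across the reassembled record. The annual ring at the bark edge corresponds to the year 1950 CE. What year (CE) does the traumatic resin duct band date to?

Total annual rings = 69 + 128 = 197.
The traumatic resin duct band sits at annual ring 185 from the pith, so 197 − 185 = 12 annual rings formed after it.
1950 − 12 = 1938 CE.

1938 CE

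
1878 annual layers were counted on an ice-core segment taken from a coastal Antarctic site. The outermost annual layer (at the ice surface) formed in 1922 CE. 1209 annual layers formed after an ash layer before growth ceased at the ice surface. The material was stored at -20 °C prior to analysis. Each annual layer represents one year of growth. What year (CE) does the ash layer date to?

713 CE

1209 annual layers formed after the ash layer.
1922 − 1209 = 713 CE.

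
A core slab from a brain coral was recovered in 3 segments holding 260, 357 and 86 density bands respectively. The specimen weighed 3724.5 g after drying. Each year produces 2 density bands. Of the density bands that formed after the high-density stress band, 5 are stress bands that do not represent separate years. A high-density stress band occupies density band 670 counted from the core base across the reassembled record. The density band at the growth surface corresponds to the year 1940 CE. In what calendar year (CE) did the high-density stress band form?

1926 CE

Total density bands = 260 + 357 + 86 = 703.
Between density band 670 and the growth surface there are 703 − 670 = 33 density bands.
33 − 5 false = 28 true density bands after the high-density stress band.
Dividing by 2 density bands per year: 28 / 2 = 14 years.
The density band at the growth surface is 1940 CE, so the high-density stress band dates to 1940 − 14 = 1926 CE.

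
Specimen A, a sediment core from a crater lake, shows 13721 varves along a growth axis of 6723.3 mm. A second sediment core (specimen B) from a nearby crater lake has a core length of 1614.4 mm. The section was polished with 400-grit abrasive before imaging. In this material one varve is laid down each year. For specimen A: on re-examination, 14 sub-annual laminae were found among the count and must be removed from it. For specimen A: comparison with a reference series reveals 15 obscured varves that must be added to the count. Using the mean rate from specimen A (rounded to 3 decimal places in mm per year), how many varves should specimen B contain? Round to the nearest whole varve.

Specimen A: correcting the raw count gives 13721 − 14 + 15 = 13722 true varves.
A: Extension rate ≈ 6723.3 / 13722 = 0.490 mm/yr.
B spans 1614.4 / 0.490 = 3294.69 years ≈ 3295 varves.

3295 varves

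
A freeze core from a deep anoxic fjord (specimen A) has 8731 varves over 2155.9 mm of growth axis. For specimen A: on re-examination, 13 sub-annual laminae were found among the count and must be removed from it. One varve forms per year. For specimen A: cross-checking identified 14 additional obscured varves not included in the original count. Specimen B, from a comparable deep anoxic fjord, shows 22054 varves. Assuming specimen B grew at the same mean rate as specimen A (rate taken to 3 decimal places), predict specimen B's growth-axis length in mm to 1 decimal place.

5447.3 mm

Specimen A: true varve count = 8731 − 13 + 14 = 8732.
A: 2155.9 mm over 8732 years gives 2155.9 / 8732 ≈ 0.247 mm per year.
Length of B = 0.247 × 22054 = 5447.3 mm.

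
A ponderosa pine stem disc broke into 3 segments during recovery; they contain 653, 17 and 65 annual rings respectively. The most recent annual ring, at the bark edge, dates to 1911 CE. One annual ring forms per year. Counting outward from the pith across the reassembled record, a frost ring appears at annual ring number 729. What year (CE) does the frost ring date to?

Total annual rings = 653 + 17 + 65 = 735.
The frost ring sits at annual ring 729 from the pith, so 735 − 729 = 6 annual rings formed after it.
The annual ring at the bark edge is 1911 CE, so the frost ring dates to 1911 − 6 = 1905 CE.

1905 CE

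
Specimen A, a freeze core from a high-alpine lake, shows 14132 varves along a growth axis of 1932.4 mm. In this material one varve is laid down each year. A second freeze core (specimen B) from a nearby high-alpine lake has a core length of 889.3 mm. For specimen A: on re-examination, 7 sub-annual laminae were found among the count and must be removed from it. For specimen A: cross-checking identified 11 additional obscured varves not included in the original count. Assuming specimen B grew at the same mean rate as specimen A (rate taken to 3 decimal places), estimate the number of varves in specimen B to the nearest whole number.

Specimen A: true varve count = 14132 − 7 + 11 = 14136.
A: Extension rate ≈ 1932.4 / 14136 = 0.137 mm/yr.
B spans 889.3 / 0.137 = 6491.24 years ≈ 6491 varves.

6491 varves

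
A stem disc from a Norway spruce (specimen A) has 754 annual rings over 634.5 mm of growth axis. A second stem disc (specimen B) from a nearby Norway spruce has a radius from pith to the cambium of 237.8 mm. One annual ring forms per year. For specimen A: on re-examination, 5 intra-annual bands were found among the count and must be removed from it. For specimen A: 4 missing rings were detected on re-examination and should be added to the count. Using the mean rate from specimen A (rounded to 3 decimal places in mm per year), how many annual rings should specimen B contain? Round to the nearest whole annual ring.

282 annual rings

Specimen A: correcting the raw count gives 754 − 5 + 4 = 753 true annual rings.
A: Mean rate = 634.5 mm / 753 years ≈ 0.843 mm/yr.
Specimen B: 237.8 mm / 0.843 mm per year = 282.09 years ≈ 282 annual rings.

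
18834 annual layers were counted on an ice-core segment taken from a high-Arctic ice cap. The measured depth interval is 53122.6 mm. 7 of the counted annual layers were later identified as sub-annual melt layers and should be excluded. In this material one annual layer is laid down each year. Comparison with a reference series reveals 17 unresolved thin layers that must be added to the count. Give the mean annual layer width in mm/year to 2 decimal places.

2.82 mm/year

Correcting the raw count gives 18834 − 7 + 17 = 18844 true annual layers.
Mean rate = 53122.6 mm / 18844 years ≈ 2.82 mm/year.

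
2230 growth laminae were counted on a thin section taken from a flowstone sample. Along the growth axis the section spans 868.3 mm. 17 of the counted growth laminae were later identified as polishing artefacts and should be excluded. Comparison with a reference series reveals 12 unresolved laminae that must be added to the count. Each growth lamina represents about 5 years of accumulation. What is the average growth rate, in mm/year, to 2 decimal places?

True growth lamina count = 2230 − 17 + 12 = 2225.
Multiplying by 5 years per growth lamina: 2225 × 5 = 11125 years.
Extension rate ≈ 868.3 / 11125 = 0.08 mm/year.

0.08 mm/year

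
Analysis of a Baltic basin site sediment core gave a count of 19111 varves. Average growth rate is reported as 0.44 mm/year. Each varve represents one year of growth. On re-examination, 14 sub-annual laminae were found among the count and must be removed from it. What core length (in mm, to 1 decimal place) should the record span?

Adjusted count: 19111 − 14 = 19097 varves.
19097 years at 0.44 mm/year gives 0.44 × 19097 = 8402.7 mm.

8402.7 mm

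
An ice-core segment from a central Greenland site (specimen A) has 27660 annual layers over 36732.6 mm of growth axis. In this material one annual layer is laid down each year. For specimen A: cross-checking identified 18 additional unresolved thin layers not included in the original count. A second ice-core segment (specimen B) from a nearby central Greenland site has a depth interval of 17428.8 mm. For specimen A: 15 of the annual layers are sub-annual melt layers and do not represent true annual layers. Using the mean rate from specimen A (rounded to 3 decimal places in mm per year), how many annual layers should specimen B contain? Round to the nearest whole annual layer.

Specimen A: correcting the raw count gives 27660 − 15 + 18 = 27663 true annual layers.
A: Extension rate ≈ 36732.6 / 27663 = 1.328 mm per year.
B spans 17428.8 / 1.328 = 13124.10 years ≈ 13124 annual layers.

13124 annual layers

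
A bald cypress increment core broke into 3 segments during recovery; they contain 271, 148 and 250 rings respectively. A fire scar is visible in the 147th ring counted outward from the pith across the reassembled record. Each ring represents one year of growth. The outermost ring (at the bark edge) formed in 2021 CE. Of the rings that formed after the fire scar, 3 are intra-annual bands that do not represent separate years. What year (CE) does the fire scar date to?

Total rings = 271 + 148 + 250 = 669.
Between ring 147 and the bark edge there are 669 − 147 = 522 rings.
Excluding 3 false rings: 522 − 3 = 519.
The ring at the bark edge is 2021 CE, so the fire scar dates to 2021 − 519 = 1502 CE.

1502 CE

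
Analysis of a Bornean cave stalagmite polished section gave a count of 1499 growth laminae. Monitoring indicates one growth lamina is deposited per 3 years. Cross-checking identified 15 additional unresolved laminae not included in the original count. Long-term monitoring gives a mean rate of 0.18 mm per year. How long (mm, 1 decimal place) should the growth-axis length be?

817.6 mm

After corrections the count is 1499 + 15 = 1514 growth laminae.
At 3 years per growth lamina, 1514 × 3 = 4542 years.
Predicted length = 0.18 mm/year × 4542 years = 817.6 mm.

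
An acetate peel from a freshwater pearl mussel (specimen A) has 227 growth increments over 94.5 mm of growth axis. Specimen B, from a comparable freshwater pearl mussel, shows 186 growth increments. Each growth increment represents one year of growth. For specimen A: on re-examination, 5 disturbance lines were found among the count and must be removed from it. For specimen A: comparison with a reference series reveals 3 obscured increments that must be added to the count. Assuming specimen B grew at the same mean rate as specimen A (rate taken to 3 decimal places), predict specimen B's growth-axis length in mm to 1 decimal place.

Specimen A: true growth increment count = 227 − 5 + 3 = 225.
A: Extension rate ≈ 94.5 / 225 = 0.420 mm/year.
For B, 0.420 mm/year × 186 years = 78.1 mm.

78.1 mm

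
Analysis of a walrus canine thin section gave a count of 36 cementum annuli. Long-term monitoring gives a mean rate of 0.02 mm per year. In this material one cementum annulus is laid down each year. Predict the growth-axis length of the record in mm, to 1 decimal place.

36 years of growth are recorded.
Predicted length = 0.02 mm/year × 36 years = 0.7 mm.

0.7 mm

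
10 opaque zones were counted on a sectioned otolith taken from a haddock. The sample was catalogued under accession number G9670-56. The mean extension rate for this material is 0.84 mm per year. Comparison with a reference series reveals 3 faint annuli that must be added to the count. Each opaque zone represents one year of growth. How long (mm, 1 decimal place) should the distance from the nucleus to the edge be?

10.9 mm

Adjusted count: 10 + 3 = 13 opaque zones.
Length ≈ 0.84 × 13 = 10.9 mm.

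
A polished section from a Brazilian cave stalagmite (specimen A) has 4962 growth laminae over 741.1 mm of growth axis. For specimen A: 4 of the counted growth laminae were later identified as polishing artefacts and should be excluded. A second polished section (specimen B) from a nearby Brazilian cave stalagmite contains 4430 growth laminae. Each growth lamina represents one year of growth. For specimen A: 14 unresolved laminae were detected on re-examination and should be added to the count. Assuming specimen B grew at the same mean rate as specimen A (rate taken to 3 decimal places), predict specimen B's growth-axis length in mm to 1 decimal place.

660.1 mm

Specimen A: true growth lamina count = 4962 − 4 + 14 = 4972.
A: Mean rate = 741.1 mm / 4972 years ≈ 0.149 mm/year.
B's length ≈ 0.149 × 4430 = 660.1 mm.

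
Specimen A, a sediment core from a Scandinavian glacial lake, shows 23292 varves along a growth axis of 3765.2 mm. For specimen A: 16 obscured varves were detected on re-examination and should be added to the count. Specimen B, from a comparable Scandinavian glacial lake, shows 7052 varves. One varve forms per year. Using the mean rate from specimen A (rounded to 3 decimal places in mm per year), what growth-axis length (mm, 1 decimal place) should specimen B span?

Specimen A: true varve count = 23292 + 16 = 23308.
A: Mean rate = 3765.2 mm / 23308 years ≈ 0.162 mm/year.
Length of B = 0.162 × 7052 = 1142.4 mm.

1142.4 mm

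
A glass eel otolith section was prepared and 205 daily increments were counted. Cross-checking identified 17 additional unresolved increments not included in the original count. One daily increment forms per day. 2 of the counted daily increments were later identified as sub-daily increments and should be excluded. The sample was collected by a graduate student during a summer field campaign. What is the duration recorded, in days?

After corrections the count is 205 − 2 + 17 = 220 daily increments.
One daily increment per day makes the duration 220 days.

220 d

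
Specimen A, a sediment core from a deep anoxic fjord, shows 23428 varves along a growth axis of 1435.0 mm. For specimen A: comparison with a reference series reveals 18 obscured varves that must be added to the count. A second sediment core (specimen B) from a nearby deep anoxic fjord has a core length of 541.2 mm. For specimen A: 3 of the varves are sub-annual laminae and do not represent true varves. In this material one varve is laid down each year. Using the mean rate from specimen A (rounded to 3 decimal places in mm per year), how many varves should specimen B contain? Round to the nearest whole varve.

Specimen A: after corrections the count is 23428 − 3 + 18 = 23443 varves.
A: 1435.0 mm over 23443 years gives 1435.0 / 23443 ≈ 0.061 mm/year.
For B, 541.2 / 0.061 = 8872.13 years ≈ 8872 varves.

8872 varves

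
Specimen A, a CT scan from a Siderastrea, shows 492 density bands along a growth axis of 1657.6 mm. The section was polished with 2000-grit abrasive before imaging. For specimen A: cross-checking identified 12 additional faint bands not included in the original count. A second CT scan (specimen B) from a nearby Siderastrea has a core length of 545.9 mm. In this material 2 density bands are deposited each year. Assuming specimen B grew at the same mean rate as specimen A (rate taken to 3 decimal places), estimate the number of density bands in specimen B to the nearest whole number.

166 density bands

Specimen A: true density band count = 492 + 12 = 504.
Specimen A: with 2 density bands per year, 504 / 2 = 252 years.
A: Extension rate ≈ 1657.6 / 252 = 6.578 mm/yr.
B spans 545.9 / 6.578 = 82.99 years; at 2 density bands per year that is 82.99 × 2 ≈ 166 density bands.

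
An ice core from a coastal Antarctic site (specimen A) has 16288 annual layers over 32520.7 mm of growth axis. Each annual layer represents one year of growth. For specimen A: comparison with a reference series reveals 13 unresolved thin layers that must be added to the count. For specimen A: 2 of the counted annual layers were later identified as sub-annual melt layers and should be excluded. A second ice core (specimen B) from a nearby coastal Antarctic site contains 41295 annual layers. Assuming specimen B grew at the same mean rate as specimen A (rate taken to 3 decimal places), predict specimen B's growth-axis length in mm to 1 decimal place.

Specimen A: true annual layer count = 16288 − 2 + 13 = 16299.
A: 32520.7 mm over 16299 years gives 32520.7 / 16299 ≈ 1.995 mm/yr.
Length of B = 1.995 × 41295 = 82383.5 mm.

82383.5 mm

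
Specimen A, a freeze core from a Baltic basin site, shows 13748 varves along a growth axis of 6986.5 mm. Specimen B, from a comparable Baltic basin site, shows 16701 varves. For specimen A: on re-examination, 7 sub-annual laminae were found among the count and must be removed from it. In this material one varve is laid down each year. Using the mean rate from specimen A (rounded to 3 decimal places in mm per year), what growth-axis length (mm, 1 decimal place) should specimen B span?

Specimen A: correcting the raw count gives 13748 − 7 = 13741 true varves.
A: Mean rate = 6986.5 mm / 13741 years ≈ 0.508 mm/yr.
B's length ≈ 0.508 × 16701 = 8484.1 mm.

8484.1 mm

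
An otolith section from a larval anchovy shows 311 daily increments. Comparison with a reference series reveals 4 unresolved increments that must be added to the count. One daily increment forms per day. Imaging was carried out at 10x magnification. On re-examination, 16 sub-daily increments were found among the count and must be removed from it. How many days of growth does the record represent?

299 d

Adjusted count: 311 − 16 + 4 = 299 daily increments.
At one daily increment per day, that is 299 days.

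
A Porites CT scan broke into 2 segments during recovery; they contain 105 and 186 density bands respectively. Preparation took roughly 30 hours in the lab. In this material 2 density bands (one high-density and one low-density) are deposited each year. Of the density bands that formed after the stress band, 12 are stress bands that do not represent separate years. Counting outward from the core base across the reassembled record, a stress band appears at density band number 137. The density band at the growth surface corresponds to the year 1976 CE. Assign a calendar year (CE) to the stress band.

Total density bands = 105 + 186 = 291.
Between density band 137 and the growth surface there are 291 − 137 = 154 density bands.
Removing the 12 false density bands leaves 154 − 12 = 142 true density bands beyond the stress band.
142 density bands at 2 per year is 142 / 2 = 71 years.
1976 − 71 = 1905 CE.

1905 CE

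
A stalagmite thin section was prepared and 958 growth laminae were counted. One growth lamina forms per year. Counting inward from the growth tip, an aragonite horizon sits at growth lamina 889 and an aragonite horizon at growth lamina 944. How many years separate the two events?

944 − 889 = 55 growth laminae lie between the two events.
One growth lamina per year makes the interval 55 years.

55 yr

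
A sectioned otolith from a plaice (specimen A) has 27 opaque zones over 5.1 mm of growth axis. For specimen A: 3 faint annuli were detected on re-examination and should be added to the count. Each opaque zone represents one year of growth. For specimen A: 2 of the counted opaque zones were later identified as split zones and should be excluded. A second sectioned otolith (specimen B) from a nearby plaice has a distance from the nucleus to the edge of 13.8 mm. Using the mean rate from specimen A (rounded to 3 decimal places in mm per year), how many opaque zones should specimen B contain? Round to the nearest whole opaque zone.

76 opaque zones

Specimen A: true opaque zone count = 27 − 2 + 3 = 28.
A: Extension rate ≈ 5.1 / 28 = 0.182 mm/year.
Specimen B: 13.8 mm / 0.182 mm per year = 75.82 years ≈ 76 opaque zones.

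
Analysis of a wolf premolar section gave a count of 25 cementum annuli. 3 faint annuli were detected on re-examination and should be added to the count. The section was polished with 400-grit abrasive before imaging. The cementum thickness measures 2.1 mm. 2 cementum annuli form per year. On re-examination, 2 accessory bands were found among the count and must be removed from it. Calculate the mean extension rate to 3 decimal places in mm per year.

After corrections the count is 25 − 2 + 3 = 26 cementum annuli.
26 cementum annuli at 2 per year is 26 / 2 = 13 years.
Extension rate ≈ 2.1 / 13 = 0.162 mm per year.

0.162 mm per year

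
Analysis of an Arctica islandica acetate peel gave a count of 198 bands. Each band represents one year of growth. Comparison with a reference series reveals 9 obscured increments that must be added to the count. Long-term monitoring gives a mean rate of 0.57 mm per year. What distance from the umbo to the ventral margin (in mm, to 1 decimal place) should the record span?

True band count = 198 + 9 = 207.
Length ≈ 0.57 × 207 = 118.0 mm.

118.0 mm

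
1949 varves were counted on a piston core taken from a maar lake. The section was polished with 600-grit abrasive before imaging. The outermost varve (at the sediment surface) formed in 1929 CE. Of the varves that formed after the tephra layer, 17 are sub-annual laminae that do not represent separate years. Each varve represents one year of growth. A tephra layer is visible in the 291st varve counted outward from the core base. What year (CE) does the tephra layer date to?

The tephra layer sits at varve 291 from the core base, so 1949 − 291 = 1658 varves formed after it.
Excluding 17 false varves: 1658 − 17 = 1641.
The varve at the sediment surface is 1929 CE, so the tephra layer dates to 1929 − 1641 = 288 CE.

288 CE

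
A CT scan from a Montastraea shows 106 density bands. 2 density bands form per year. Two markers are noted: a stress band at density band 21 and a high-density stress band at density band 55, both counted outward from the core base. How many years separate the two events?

17 yr

55 − 21 = 34 density bands lie between the two events.
Dividing by 2 density bands per year: 34 / 2 = 17 years.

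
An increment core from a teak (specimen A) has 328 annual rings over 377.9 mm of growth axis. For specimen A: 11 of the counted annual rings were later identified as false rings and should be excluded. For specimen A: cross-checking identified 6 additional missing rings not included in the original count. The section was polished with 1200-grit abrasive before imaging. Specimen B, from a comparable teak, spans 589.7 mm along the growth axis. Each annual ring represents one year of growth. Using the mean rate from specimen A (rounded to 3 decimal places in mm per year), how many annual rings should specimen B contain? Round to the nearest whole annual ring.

504 annual rings

Specimen A: correcting the raw count gives 328 − 11 + 6 = 323 true annual rings.
A: Mean rate = 377.9 mm / 323 years ≈ 1.170 mm/yr.
For B, 589.7 / 1.170 = 504.02 years ≈ 504 annual rings.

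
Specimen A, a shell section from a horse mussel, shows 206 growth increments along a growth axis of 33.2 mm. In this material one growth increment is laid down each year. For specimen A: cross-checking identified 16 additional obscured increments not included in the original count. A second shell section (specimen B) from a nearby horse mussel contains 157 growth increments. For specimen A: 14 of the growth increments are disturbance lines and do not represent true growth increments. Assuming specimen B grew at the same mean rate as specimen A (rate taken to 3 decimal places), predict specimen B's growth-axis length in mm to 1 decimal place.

25.1 mm

Specimen A: correcting the raw count gives 206 − 14 + 16 = 208 true growth increments.
A: 33.2 mm over 208 years gives 33.2 / 208 ≈ 0.160 mm/year.
B's length ≈ 0.160 × 157 = 25.1 mm.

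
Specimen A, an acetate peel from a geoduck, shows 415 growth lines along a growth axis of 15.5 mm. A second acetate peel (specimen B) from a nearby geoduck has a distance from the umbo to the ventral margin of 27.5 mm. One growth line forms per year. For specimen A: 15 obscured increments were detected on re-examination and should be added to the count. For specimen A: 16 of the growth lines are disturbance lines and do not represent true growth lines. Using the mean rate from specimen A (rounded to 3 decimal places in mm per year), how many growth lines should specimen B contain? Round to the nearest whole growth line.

743 growth lines

Specimen A: correcting the raw count gives 415 − 16 + 15 = 414 true growth lines.
A: Mean rate = 15.5 mm / 414 years ≈ 0.037 mm/yr.
B spans 27.5 / 0.037 = 743.24 years ≈ 743 growth lines.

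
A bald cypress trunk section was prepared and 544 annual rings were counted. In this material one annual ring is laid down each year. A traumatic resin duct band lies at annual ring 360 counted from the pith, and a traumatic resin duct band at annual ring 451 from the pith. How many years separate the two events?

91 years

Separation: 451 − 360 = 91 annual rings.
At one annual ring per year, 91 years elapsed between them.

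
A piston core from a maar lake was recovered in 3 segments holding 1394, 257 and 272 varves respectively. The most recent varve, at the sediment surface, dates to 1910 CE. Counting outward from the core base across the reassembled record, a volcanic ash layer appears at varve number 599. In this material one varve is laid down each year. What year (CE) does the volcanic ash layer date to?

Total varves = 1394 + 257 + 272 = 1923.
The volcanic ash layer sits at varve 599 from the core base, so 1923 − 599 = 1324 varves formed after it.
1910 − 1324 = 586 CE.

586 CE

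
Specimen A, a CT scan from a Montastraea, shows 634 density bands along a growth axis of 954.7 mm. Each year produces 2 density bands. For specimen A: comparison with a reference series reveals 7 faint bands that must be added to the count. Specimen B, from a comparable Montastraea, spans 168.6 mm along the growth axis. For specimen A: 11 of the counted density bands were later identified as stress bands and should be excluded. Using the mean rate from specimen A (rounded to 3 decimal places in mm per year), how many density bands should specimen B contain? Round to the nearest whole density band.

Specimen A: after corrections the count is 634 − 11 + 7 = 630 density bands.
Specimen A: with 2 density bands per year, 630 / 2 = 315 years.
A: Extension rate ≈ 954.7 / 315 = 3.031 mm/year.
For B, 168.6 / 3.031 = 55.63 years; at 2 density bands per year that is 55.63 × 2 ≈ 111 density bands.

111 density bands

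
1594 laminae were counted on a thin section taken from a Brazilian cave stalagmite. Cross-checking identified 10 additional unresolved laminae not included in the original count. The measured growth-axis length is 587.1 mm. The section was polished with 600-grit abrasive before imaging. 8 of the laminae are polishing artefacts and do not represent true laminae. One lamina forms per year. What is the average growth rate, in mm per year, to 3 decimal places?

0.368 mm per year

Adjusted count: 1594 − 8 + 10 = 1596 laminae.
Extension rate ≈ 587.1 / 1596 = 0.368 mm per year.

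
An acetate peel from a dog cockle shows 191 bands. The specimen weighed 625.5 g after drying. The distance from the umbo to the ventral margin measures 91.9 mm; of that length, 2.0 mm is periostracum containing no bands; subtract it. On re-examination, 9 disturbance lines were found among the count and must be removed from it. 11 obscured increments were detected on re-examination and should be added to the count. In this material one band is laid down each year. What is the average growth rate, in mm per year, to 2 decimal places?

0.47 mm per year

Correcting the raw count gives 191 − 9 + 11 = 193 true bands.
The growth record spans 91.9 − 2.0 = 89.9 mm.
Mean rate = 89.9 mm / 193 years ≈ 0.47 mm per year.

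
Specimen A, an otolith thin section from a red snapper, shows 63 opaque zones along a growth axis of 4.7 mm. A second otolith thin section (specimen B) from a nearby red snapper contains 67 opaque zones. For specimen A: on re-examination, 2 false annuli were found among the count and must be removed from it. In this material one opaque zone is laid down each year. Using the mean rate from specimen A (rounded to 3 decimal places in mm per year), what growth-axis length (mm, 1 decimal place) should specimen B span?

5.2 mm

Specimen A: after corrections the count is 63 − 2 = 61 opaque zones.
A: 4.7 mm over 61 years gives 4.7 / 61 ≈ 0.077 mm/yr.
B's length ≈ 0.077 × 67 = 5.2 mm.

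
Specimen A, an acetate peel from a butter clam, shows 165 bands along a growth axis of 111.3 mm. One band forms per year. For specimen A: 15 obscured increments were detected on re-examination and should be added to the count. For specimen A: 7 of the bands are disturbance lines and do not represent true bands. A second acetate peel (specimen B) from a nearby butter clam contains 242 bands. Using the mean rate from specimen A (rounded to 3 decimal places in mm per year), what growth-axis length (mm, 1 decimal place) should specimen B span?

Specimen A: true band count = 165 − 7 + 15 = 173.
A: Extension rate ≈ 111.3 / 173 = 0.643 mm per year.
Length of B = 0.643 × 242 = 155.6 mm.

155.6 mm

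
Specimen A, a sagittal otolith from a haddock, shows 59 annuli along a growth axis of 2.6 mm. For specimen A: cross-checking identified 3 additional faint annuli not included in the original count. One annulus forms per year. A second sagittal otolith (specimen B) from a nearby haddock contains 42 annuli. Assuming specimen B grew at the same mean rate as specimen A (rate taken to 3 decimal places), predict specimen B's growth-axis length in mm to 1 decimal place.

Specimen A: true annulus count = 59 + 3 = 62.
A: Extension rate ≈ 2.6 / 62 = 0.042 mm per year.
For B, 0.042 mm/year × 42 years = 1.8 mm.

1.8 mm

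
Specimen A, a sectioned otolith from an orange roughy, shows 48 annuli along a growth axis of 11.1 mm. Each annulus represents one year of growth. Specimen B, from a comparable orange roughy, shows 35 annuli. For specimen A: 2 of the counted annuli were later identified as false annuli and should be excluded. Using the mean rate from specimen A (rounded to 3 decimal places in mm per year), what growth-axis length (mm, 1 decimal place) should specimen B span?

Specimen A: adjusted count: 48 − 2 = 46 annuli.
A: Mean rate = 11.1 mm / 46 years ≈ 0.241 mm per year.
For B, 0.241 mm/year × 35 years = 8.4 mm.

8.4 mm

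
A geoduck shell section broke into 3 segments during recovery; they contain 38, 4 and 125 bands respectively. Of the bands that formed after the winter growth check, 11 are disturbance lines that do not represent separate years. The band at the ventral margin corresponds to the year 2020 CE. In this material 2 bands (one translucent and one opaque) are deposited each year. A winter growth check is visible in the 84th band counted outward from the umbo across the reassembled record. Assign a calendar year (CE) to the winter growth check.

Total bands = 38 + 4 + 125 = 167.
Between band 84 and the ventral margin there are 167 − 84 = 83 bands.
Removing the 11 false bands leaves 83 − 11 = 72 true bands beyond the winter growth check.
With 2 bands per year, 72 / 2 = 36 years.
2020 − 36 = 1984 CE.

1984 CE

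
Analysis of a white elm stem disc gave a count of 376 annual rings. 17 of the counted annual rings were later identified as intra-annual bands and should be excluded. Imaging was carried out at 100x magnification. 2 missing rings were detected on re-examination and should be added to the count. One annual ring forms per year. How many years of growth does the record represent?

361 years

After corrections the count is 376 − 17 + 2 = 361 annual rings.
One annual ring per year makes the duration 361 years.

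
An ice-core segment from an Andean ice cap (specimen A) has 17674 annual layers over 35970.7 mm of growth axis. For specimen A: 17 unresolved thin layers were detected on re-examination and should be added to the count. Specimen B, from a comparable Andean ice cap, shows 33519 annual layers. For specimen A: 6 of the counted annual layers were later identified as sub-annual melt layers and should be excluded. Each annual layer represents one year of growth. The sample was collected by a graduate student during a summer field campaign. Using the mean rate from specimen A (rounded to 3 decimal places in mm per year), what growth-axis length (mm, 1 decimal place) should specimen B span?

68177.6 mm

Specimen A: correcting the raw count gives 17674 − 6 + 17 = 17685 true annual layers.
A: Mean rate = 35970.7 mm / 17685 years ≈ 2.034 mm per year.
Length of B = 2.034 × 33519 = 68177.6 mm.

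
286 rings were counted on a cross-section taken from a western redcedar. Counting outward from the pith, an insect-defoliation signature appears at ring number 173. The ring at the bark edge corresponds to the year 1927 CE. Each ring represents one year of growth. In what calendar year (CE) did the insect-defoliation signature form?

1814 CE

286 − 173 = 113 rings lie beyond the insect-defoliation signature toward the bark edge.
The ring at the bark edge is 1927 CE, so the insect-defoliation signature dates to 1927 − 113 = 1814 CE.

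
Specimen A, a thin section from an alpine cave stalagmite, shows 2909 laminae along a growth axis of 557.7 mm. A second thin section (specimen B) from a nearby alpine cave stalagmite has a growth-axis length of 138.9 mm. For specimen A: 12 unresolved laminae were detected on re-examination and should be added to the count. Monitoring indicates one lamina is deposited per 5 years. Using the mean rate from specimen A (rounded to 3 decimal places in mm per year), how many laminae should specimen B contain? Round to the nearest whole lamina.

731 laminae

Specimen A: true lamina count = 2909 + 12 = 2921.
Specimen A: at 5 years per lamina, 2921 × 5 = 14605 years.
A: Mean rate = 557.7 mm / 14605 years ≈ 0.038 mm/yr.
Specimen B: 138.9 mm / 0.038 mm per year = 3655.26 years; at 5 years per lamina that is 3655.26 / 5 ≈ 731 laminae.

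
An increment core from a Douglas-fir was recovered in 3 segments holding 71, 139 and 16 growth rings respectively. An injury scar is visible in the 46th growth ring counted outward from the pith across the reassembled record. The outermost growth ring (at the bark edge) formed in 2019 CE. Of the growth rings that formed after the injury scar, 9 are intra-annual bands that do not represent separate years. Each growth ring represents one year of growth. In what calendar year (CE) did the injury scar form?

Total growth rings = 71 + 139 + 16 = 226.
226 − 46 = 180 growth rings lie beyond the injury scar toward the bark edge.
Removing the 9 false growth rings leaves 180 − 9 = 171 true growth rings beyond the injury scar.
The growth ring at the bark edge is 2019 CE, so the injury scar dates to 2019 − 171 = 1848 CE.

1848 CE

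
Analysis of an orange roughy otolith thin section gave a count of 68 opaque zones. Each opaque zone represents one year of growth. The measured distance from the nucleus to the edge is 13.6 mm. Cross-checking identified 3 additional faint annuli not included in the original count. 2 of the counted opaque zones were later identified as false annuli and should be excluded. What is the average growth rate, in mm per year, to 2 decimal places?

0.20 mm per year

True opaque zone count = 68 − 2 + 3 = 69.
Mean rate = 13.6 mm / 69 years ≈ 0.20 mm per year.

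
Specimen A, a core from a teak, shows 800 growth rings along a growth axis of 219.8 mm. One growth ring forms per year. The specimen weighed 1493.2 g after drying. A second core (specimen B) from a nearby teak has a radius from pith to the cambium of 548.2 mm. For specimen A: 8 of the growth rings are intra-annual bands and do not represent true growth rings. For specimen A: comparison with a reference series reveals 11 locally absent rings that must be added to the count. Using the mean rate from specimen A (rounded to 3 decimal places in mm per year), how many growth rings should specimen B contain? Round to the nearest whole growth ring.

Specimen A: after corrections the count is 800 − 8 + 11 = 803 growth rings.
A: Extension rate ≈ 219.8 / 803 = 0.274 mm/yr.
For B, 548.2 / 0.274 = 2000.73 years ≈ 2001 growth rings.

2001 growth rings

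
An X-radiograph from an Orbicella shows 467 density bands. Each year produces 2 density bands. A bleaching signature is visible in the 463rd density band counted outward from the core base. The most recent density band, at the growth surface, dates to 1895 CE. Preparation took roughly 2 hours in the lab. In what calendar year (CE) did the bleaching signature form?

The bleaching signature sits at density band 463 from the core base, so 467 − 463 = 4 density bands formed after it.
With 2 density bands per year, 4 / 2 = 2 years.
Counting back 2 years from 1895 CE places the bleaching signature in 1895 − 2 = 1893 CE.

1893 CE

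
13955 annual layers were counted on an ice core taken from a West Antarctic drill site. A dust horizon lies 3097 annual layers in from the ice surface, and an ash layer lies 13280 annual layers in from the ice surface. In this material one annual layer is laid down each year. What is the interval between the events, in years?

13280 − 3097 = 10183 annual layers lie between the two events.
One annual layer per year makes the interval 10183 years.

10183 years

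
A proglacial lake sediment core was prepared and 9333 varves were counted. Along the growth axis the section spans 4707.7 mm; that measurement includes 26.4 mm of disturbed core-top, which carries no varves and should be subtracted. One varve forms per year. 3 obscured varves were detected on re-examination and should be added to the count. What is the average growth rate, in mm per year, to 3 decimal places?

0.501 mm per year

Correcting the raw count gives 9333 + 3 = 9336 true varves.
The growth record spans 4707.7 − 26.4 = 4681.3 mm.
4681.3 mm over 9336 years gives 4681.3 / 9336 ≈ 0.501 mm per year.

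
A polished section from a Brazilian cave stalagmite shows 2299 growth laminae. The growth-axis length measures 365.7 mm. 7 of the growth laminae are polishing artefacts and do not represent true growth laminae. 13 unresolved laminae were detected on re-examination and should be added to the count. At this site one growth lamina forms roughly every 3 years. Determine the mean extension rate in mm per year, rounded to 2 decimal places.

True growth lamina count = 2299 − 7 + 13 = 2305.
At 3 years per growth lamina, 2305 × 3 = 6915 years.
Mean rate = 365.7 mm / 6915 years ≈ 0.05 mm per year.

0.05 mm per year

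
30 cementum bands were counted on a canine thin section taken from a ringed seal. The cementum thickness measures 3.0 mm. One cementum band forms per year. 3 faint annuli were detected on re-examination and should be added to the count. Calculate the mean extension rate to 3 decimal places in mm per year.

0.091 mm per year

Adjusted count: 30 + 3 = 33 cementum bands.
3.0 mm over 33 years gives 3.0 / 33 ≈ 0.091 mm per year.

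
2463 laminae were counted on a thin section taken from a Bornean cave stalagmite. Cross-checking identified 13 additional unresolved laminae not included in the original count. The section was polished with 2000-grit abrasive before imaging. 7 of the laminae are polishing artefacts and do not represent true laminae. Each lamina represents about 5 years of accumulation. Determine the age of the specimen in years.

12345 years

Adjusted count: 2463 − 7 + 13 = 2469 laminae.
At 5 years per lamina, 2469 × 5 = 12345 years.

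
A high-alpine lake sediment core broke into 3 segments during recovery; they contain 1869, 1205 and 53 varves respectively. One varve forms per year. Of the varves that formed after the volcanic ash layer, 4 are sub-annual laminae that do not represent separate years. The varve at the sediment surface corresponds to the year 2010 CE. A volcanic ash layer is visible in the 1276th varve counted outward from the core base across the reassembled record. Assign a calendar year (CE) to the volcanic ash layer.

163 CE

Total varves = 1869 + 1205 + 53 = 3127.
3127 − 1276 = 1851 varves lie beyond the volcanic ash layer toward the sediment surface.
Excluding 4 false varves: 1851 − 4 = 1847.
2010 − 1847 = 163 CE.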